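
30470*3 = 91410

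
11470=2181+9289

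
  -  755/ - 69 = 10 + 65/69 = 10.94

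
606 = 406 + 200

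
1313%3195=1313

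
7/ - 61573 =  - 1 + 61566/61573= -  0.00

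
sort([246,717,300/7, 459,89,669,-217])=[ - 217,  300/7,89, 246,459,669,717 ]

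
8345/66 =8345/66 = 126.44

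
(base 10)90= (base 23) 3L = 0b1011010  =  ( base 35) 2k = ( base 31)2S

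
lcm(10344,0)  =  0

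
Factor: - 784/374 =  - 392/187= - 2^3*7^2*11^( - 1) * 17^( - 1 ) 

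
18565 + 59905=78470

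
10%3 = 1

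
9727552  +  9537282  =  19264834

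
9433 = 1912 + 7521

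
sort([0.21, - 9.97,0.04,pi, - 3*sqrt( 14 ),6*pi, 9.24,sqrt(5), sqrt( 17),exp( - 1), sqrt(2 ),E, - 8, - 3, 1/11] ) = [-3*sqrt(14), - 9.97, - 8, - 3,0.04,  1/11, 0.21,exp(-1 ), sqrt(2), sqrt( 5), E , pi, sqrt( 17), 9.24, 6 * pi ]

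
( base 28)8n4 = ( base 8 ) 15410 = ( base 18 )1368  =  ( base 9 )10438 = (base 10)6920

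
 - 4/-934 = 2/467 =0.00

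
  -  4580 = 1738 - 6318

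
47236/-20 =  - 2362+ 1/5 =-2361.80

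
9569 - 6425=3144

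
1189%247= 201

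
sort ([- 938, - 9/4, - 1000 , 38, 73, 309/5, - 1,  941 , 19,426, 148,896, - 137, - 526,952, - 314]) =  [ - 1000, - 938, - 526,- 314, - 137, - 9/4, - 1, 19, 38, 309/5,73, 148, 426, 896, 941,  952]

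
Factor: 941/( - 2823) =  - 1/3 = -  3^ ( - 1)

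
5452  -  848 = 4604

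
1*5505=5505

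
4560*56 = 255360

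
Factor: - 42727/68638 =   -  2^ ( - 1 )*34319^(-1 )*42727^1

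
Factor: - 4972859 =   -  379^1*13121^1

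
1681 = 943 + 738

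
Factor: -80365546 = -2^1*40182773^1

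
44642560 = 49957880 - 5315320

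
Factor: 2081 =2081^1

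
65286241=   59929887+5356354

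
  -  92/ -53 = 92/53 = 1.74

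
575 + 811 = 1386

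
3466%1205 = 1056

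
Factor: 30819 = 3^1 * 10273^1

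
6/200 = 3/100 = 0.03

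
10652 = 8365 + 2287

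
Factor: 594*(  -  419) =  - 2^1* 3^3 * 11^1*419^1 = -248886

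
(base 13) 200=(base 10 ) 338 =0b101010010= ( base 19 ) hf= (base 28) C2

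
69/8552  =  69/8552 = 0.01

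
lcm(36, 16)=144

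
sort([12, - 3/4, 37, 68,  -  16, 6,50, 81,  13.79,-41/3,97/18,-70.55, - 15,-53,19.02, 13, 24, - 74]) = [ - 74, - 70.55, - 53,- 16,  -  15, - 41/3,- 3/4, 97/18,6,12 , 13, 13.79, 19.02, 24, 37,50, 68,81] 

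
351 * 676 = 237276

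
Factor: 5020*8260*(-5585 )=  - 231583142000 = - 2^4*5^3*7^1*59^1 * 251^1*1117^1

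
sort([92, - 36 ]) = [ - 36, 92 ]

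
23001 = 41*561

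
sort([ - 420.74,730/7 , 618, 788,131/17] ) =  [ - 420.74, 131/17, 730/7, 618, 788 ] 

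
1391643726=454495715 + 937148011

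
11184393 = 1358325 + 9826068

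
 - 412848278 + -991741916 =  - 1404590194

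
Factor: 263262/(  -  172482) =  -19^( - 1)*29^1 = - 29/19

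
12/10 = 1 + 1/5 = 1.20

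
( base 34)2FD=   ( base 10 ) 2835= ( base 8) 5423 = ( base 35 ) 2B0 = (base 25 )4DA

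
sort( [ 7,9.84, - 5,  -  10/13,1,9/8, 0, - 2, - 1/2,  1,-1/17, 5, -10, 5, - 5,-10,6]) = [ - 10, - 10, - 5,-5, - 2, - 10/13, - 1/2  , - 1/17,0, 1, 1,9/8, 5,  5,6, 7,9.84 ] 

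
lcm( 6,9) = 18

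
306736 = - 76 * ( - 4036 )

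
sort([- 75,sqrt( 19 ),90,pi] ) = [-75, pi,sqrt(19), 90 ]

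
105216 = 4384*24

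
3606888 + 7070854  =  10677742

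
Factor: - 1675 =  - 5^2*67^1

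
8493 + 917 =9410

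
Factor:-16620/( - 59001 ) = 20/71=2^2* 5^1*71^( - 1) 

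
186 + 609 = 795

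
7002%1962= 1116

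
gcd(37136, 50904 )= 8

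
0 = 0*72352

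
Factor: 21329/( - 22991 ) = - 7^1*11^1*83^( - 1 ) = -  77/83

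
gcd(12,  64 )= 4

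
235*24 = 5640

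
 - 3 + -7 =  - 10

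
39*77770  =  3033030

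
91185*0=0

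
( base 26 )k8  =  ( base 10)528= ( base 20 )168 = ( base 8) 1020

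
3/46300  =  3/46300=0.00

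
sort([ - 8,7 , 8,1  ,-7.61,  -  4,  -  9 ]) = [ - 9, - 8, - 7.61, - 4, 1,  7, 8] 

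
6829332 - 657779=6171553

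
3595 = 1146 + 2449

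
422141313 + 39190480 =461331793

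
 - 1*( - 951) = 951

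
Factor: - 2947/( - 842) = 2^ (- 1 )  *  7^1 = 7/2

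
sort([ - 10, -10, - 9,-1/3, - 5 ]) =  [ - 10,-10, - 9, - 5, - 1/3 ]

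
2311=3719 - 1408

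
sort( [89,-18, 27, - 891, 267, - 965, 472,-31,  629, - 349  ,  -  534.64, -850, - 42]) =[- 965, - 891, - 850,-534.64, - 349, - 42,-31, - 18, 27, 89, 267,472, 629 ]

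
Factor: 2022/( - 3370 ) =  - 3/5=- 3^1*5^( - 1) 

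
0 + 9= 9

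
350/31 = 350/31 = 11.29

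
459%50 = 9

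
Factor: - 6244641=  - 3^3*13^1*17791^1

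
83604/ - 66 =  -  13934/11 =- 1266.73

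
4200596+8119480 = 12320076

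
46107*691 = 31859937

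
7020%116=60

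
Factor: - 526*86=-2^2*43^1*263^1= -45236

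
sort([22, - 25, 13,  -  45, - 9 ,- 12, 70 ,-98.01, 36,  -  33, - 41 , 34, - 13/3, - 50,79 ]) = [ - 98.01, - 50,  -  45, - 41,- 33,-25, - 12, - 9, - 13/3, 13,22,34,36, 70, 79 ] 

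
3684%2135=1549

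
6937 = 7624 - 687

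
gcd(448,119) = 7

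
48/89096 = 6/11137 = 0.00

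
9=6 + 3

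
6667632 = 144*46303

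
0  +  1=1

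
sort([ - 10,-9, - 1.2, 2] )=[-10,-9, - 1.2, 2 ]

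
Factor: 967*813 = 3^1 * 271^1*967^1 = 786171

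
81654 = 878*93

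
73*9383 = 684959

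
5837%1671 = 824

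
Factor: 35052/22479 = 92/59 = 2^2*23^1*59^(- 1)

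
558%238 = 82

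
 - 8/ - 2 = 4 + 0/1 = 4.00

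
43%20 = 3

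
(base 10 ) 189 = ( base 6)513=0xbd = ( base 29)6f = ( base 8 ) 275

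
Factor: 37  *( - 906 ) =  - 2^1*3^1*37^1*151^1 = - 33522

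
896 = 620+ 276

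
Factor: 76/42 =2^1*3^( - 1 )*7^(-1) * 19^1 = 38/21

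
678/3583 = 678/3583 = 0.19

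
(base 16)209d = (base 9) 12406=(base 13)3a53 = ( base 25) D8O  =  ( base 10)8349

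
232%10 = 2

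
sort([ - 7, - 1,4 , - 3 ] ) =[ - 7,-3 ,-1, 4 ]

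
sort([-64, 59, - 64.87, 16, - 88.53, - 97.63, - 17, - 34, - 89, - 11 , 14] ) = [ - 97.63, - 89,  -  88.53, - 64.87, - 64,-34,-17, - 11, 14,16, 59 ]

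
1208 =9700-8492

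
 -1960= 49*( - 40 )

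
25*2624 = 65600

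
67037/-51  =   - 1315 + 28/51 = - 1314.45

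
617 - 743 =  - 126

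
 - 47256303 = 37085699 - 84342002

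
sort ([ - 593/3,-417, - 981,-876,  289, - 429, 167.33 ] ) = [ - 981, - 876, - 429,-417, - 593/3,167.33, 289]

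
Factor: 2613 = 3^1*13^1*67^1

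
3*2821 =8463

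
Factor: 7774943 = 11^1*23^1*79^1*389^1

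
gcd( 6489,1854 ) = 927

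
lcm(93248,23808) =1118976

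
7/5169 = 7/5169 = 0.00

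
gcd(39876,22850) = 2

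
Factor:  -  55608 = -2^3*3^1*7^1*331^1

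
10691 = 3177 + 7514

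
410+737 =1147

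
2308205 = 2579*895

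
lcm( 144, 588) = 7056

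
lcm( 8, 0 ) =0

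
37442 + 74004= 111446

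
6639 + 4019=10658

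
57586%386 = 72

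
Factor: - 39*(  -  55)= 3^1 * 5^1*11^1*13^1 = 2145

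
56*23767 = 1330952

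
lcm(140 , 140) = 140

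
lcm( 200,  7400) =7400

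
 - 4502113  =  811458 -5313571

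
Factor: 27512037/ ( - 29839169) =- 3^2*7^1*61^1*79^( - 1)* 7159^1* 377711^( - 1)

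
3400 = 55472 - 52072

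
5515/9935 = 1103/1987 = 0.56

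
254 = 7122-6868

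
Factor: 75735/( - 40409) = - 3^4*5^1 *11^1*2377^( - 1 ) = -4455/2377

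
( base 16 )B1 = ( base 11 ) 151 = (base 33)5C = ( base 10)177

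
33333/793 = 42 + 27/793 = 42.03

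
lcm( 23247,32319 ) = 1325079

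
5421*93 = 504153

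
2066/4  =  1033/2 = 516.50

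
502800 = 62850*8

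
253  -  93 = 160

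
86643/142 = 610+23/142 =610.16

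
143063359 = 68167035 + 74896324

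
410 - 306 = 104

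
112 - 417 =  - 305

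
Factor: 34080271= 97^1*351343^1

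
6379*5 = 31895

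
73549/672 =10507/96 = 109.45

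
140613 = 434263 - 293650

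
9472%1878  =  82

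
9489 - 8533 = 956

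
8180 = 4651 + 3529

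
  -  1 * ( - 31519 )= 31519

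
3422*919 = 3144818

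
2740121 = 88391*31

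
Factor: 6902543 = 6902543^1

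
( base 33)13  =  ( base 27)19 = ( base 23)1d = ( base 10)36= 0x24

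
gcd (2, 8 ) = 2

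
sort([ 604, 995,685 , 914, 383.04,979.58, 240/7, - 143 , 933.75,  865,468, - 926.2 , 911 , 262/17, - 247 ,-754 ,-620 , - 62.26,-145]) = [-926.2, - 754, - 620, - 247,-145, - 143  , - 62.26, 262/17,240/7,383.04,468 , 604, 685 , 865, 911,914,  933.75,979.58,  995 ]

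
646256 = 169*3824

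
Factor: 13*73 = 13^1*73^1 = 949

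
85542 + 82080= 167622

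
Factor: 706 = 2^1* 353^1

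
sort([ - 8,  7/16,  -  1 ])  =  [ - 8, - 1, 7/16 ]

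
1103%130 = 63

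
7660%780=640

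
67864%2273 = 1947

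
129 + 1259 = 1388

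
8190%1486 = 760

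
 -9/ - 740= 9/740 = 0.01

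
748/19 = 39+7/19 = 39.37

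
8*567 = 4536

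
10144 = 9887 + 257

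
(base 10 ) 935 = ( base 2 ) 1110100111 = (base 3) 1021122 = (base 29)137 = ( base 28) 15b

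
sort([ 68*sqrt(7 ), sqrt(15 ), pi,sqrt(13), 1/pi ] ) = [ 1/pi, pi, sqrt( 13) , sqrt( 15), 68  *sqrt(7 ) ] 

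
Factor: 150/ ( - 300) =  - 2^(  -  1)  =  -1/2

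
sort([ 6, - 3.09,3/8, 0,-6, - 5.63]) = [ - 6, - 5.63 ,-3.09,  0,  3/8,  6 ] 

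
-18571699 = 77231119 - 95802818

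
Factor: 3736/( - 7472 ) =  - 2^( - 1) =-  1/2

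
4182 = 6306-2124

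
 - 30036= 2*(-15018)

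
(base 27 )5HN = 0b1000000011111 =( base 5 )113002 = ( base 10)4127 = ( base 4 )1000133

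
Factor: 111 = 3^1*37^1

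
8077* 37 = 298849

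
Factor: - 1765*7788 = -13745820 = - 2^2*3^1*5^1*11^1*59^1*353^1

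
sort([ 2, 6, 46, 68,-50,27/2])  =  [ - 50,2  ,  6, 27/2 , 46,  68]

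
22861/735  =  22861/735 = 31.10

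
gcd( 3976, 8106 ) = 14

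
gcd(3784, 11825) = 473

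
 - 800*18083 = - 14466400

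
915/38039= 915/38039 = 0.02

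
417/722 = 417/722 = 0.58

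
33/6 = 11/2 = 5.50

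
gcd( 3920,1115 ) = 5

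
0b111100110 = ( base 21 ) 123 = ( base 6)2130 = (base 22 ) 102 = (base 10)486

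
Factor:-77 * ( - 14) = 1078 = 2^1*7^2*11^1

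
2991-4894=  - 1903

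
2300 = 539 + 1761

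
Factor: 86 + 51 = 137^1 = 137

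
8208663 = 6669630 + 1539033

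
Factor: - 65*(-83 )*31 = 5^1  *13^1*31^1*83^1 = 167245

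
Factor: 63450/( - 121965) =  - 2^1*3^2*5^1*173^ ( - 1 ) = - 90/173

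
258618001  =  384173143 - 125555142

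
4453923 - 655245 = 3798678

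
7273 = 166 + 7107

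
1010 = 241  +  769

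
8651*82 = 709382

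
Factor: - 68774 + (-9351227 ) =-31^1 * 303871^1 = -  9420001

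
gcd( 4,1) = 1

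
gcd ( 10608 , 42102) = 6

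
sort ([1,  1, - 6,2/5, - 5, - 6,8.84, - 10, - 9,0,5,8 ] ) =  [ - 10, - 9 , - 6, - 6, - 5, 0, 2/5,1,1,5, 8,8.84 ]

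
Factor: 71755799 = 19^1*53^1*71257^1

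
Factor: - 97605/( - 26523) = 10845/2947 =3^2*5^1*7^( - 1)* 241^1*421^( - 1)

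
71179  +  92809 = 163988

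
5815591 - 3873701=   1941890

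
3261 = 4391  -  1130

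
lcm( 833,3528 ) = 59976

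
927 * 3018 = 2797686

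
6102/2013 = 2034/671= 3.03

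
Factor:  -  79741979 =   -  379^1*210401^1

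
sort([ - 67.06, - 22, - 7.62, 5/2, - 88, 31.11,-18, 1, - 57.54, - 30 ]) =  [-88, - 67.06, - 57.54, - 30, - 22,- 18, - 7.62,1,5/2, 31.11 ]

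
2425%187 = 181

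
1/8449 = 1/8449 = 0.00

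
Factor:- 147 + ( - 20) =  - 167 = -167^1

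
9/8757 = 1/973 = 0.00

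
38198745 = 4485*8517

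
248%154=94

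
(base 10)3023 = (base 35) 2GD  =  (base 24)55n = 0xBCF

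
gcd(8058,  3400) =34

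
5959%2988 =2971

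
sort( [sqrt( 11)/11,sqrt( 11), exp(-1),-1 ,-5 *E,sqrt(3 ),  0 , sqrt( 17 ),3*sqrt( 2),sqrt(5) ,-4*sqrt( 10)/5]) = [ - 5*E, - 4*sqrt(10 )/5, - 1,  0,sqrt(11)/11, exp ( - 1 ),sqrt ( 3),sqrt (5), sqrt( 11) , sqrt( 17),  3*sqrt(2)]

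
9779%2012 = 1731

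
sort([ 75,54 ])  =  [54,75]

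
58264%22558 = 13148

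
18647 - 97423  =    -  78776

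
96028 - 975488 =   -  879460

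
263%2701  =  263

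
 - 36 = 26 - 62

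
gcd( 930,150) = 30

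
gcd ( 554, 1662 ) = 554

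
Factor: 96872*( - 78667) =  - 7620629624 = - 2^3*97^1*811^1*12109^1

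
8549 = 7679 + 870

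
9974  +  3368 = 13342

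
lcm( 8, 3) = 24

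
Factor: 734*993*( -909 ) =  - 2^1*3^3*101^1*331^1 * 367^1  =  -  662535558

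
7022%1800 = 1622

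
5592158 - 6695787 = -1103629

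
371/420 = 53/60 =0.88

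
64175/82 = 782 + 51/82 = 782.62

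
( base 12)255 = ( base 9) 432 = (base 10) 353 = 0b101100001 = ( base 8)541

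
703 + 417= 1120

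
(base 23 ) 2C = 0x3a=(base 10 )58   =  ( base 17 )37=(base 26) 26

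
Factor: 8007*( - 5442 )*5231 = -227936085714 = - 2^1*3^2*17^1*157^1*907^1*5231^1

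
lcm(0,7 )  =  0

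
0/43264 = 0 = 0.00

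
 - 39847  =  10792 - 50639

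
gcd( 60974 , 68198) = 86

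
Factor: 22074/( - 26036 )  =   - 2^( - 1 )* 3^1*13^1 * 23^(-1 )= -39/46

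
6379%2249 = 1881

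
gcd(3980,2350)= 10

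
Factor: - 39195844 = - 2^2*9798961^1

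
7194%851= 386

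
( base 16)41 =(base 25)2F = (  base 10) 65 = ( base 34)1V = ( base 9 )72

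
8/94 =4/47 = 0.09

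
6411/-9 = -713 + 2/3 =- 712.33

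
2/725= 2/725 = 0.00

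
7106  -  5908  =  1198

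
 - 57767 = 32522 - 90289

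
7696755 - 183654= 7513101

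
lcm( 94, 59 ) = 5546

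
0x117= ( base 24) BF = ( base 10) 279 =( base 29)9I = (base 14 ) 15d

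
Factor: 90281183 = 7717^1 * 11699^1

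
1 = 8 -7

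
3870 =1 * 3870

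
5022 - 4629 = 393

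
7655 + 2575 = 10230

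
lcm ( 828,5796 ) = 5796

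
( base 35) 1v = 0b1000010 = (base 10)66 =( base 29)28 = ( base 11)60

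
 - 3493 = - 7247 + 3754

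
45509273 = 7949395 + 37559878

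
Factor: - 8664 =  - 2^3* 3^1*19^2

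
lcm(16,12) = 48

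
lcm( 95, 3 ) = 285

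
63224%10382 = 932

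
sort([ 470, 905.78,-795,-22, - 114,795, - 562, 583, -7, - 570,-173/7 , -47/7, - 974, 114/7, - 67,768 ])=[ - 974, - 795, - 570, - 562, - 114, - 67,  -  173/7,-22,-7 ,-47/7, 114/7,470,  583 , 768,795,905.78] 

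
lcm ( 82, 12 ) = 492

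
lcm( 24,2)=24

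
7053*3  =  21159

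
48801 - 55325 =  - 6524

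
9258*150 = 1388700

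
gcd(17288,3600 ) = 8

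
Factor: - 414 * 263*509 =- 55420938= - 2^1*3^2 * 23^1*263^1*509^1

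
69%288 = 69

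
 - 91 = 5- 96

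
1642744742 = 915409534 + 727335208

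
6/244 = 3/122 = 0.02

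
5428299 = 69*78671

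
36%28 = 8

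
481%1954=481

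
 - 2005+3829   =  1824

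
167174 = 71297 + 95877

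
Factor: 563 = 563^1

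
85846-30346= 55500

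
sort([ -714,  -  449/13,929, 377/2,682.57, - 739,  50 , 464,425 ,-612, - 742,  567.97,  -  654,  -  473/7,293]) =[ - 742,  -  739,-714,-654, - 612, - 473/7, - 449/13 , 50 , 377/2, 293,425, 464,567.97, 682.57,929] 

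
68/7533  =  68/7533 = 0.01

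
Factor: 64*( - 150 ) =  - 2^7*3^1*5^2=-9600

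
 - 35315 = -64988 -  - 29673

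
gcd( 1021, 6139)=1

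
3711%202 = 75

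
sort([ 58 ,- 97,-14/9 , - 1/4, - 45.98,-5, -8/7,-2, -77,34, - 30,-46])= [ - 97,-77,-46, - 45.98, - 30, - 5, - 2, - 14/9,-8/7,-1/4, 34, 58]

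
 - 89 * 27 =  - 2403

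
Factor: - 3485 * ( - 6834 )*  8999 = 2^1*3^1*5^1*17^2*41^1*67^1*8999^1 =214324593510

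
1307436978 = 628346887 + 679090091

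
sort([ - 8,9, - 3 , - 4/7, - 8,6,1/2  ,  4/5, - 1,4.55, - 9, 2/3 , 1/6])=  [-9, - 8, - 8, - 3, - 1,-4/7,1/6, 1/2, 2/3,4/5,4.55,6,9]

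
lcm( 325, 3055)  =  15275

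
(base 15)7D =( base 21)5d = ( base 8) 166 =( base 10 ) 118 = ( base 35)3D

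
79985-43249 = 36736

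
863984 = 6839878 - 5975894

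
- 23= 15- 38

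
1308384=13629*96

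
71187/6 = 11864 + 1/2  =  11864.50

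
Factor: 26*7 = 2^1*7^1*13^1 = 182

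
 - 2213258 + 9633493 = 7420235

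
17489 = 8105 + 9384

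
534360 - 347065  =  187295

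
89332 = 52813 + 36519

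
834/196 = 4  +  25/98 = 4.26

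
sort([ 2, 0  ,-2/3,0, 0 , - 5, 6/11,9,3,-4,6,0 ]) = [ - 5, - 4, - 2/3, 0,  0,0, 0 , 6/11,2, 3, 6,9]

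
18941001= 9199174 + 9741827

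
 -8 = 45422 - 45430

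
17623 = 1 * 17623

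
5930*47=278710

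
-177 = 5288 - 5465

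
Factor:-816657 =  - 3^1*137^1 * 1987^1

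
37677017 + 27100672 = 64777689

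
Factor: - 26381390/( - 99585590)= 2638139/9958559=7^1*13^( - 1) * 103^1 *773^ ( - 1 )*991^ ( - 1) * 3659^1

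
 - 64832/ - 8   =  8104/1 = 8104.00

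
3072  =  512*6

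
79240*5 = 396200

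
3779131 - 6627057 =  - 2847926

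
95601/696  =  31867/232 = 137.36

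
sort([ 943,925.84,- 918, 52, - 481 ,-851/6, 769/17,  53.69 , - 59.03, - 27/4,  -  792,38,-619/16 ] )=[ - 918, - 792,-481, -851/6, - 59.03 ,-619/16,-27/4,38, 769/17,52,53.69,925.84, 943 ]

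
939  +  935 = 1874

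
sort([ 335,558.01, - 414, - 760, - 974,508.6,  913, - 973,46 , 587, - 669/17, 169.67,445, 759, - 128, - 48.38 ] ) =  [-974 , - 973, - 760,-414 , - 128, - 48.38, - 669/17 , 46,169.67 , 335, 445 , 508.6,558.01,587, 759,  913]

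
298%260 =38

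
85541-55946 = 29595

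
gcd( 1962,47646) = 18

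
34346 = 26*1321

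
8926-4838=4088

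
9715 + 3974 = 13689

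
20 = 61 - 41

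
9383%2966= 485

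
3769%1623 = 523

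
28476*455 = 12956580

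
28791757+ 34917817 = 63709574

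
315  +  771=1086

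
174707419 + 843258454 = 1017965873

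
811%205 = 196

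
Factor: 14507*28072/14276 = 2^1*11^2*29^1*43^ ( - 1)*83^( - 1 )*89^1*163^1 =101810126/3569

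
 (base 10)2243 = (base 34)1vx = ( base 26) 387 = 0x8c3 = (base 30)2EN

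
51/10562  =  51/10562 = 0.00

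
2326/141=2326/141=16.50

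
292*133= 38836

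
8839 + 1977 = 10816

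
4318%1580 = 1158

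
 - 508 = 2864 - 3372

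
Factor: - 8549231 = -167^1*51193^1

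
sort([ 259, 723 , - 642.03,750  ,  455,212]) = [ - 642.03,212,259 , 455,723,750 ]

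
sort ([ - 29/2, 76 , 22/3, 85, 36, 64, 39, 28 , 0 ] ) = [ - 29/2 , 0, 22/3, 28, 36,39,64, 76, 85]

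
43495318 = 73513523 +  - 30018205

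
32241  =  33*977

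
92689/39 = 92689/39 = 2376.64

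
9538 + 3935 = 13473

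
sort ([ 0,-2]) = [  -  2, 0]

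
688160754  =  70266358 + 617894396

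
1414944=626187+788757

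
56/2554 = 28/1277 = 0.02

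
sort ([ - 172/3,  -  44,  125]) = [ - 172/3,  -  44,125]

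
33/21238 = 33/21238= 0.00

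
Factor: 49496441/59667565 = 5^ ( - 1)*151^1*181^1 * 1811^1*11933513^ (  -  1 ) 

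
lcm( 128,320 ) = 640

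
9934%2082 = 1606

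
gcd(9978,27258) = 6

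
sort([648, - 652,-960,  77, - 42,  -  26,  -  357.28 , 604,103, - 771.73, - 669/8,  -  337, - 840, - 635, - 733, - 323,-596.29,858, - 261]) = [ - 960,-840  , - 771.73, - 733,-652,  -  635,  -  596.29, - 357.28, - 337,-323  , - 261, - 669/8 ,-42, - 26,77, 103, 604 , 648,858]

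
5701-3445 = 2256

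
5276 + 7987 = 13263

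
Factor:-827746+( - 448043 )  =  -1275789 = - 3^1*199^1*2137^1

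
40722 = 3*13574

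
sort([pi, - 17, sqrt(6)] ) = [ -17, sqrt(6),pi ] 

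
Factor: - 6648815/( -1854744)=2^(-3 )*3^ (  -  1)*5^1*109^(-1)*709^( - 1)*1329763^1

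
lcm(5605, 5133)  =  487635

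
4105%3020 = 1085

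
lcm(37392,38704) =2206128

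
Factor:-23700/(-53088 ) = 25/56 = 2^ (  -  3 )*5^2*7^( - 1) 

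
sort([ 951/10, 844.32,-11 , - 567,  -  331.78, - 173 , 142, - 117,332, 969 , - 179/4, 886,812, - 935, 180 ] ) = [ - 935,-567, - 331.78, - 173,-117, - 179/4, - 11, 951/10, 142, 180,  332,812, 844.32, 886,  969 ] 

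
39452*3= 118356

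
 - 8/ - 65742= 4/32871 = 0.00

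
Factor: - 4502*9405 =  -42341310 = - 2^1 * 3^2*5^1*11^1 * 19^1 * 2251^1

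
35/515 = 7/103 = 0.07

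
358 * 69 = 24702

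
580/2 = 290=290.00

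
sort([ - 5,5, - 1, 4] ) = [ - 5,-1,4, 5]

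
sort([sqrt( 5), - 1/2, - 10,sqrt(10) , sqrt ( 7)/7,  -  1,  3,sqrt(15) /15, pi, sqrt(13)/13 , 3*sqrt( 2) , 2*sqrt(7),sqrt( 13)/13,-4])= [ - 10 , - 4, - 1,-1/2, sqrt( 15) /15,  sqrt( 13)/13,sqrt( 13)/13,sqrt( 7 ) /7,sqrt(5),3,pi , sqrt(10 ), 3*sqrt(2),2*sqrt(7)] 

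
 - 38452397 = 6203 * (  -  6199) 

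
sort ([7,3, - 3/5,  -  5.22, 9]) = [ - 5.22, - 3/5,3, 7, 9] 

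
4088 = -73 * (-56 )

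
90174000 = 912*98875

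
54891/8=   54891/8= 6861.38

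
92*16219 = 1492148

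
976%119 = 24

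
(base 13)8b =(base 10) 115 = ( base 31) 3m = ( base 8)163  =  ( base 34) 3D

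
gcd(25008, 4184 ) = 8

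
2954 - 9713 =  - 6759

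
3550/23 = 3550/23 = 154.35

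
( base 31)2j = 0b1010001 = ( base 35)2B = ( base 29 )2N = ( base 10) 81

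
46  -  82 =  - 36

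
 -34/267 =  - 34/267 = - 0.13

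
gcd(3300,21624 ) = 12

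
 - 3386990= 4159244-7546234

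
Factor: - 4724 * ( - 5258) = 2^3*11^1 * 239^1*1181^1 = 24838792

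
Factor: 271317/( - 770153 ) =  - 3^1 *29^ ( - 1)*26557^ ( - 1)*90439^1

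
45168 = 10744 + 34424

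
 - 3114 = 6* ( - 519) 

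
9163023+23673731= 32836754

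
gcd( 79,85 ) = 1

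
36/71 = 36/71 =0.51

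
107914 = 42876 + 65038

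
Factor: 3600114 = 2^1*3^1*7^1*85717^1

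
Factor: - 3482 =- 2^1 *1741^1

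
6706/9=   745  +  1/9 = 745.11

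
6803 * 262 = 1782386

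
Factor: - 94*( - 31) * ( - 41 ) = -119474=- 2^1*31^1  *  41^1*47^1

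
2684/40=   67 + 1/10 = 67.10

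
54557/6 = 9092 + 5/6   =  9092.83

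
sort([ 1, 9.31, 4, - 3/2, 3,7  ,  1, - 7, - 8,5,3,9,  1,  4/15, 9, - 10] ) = [ - 10, - 8, - 7,-3/2, 4/15, 1, 1,  1, 3 , 3, 4,  5,7, 9,9, 9.31] 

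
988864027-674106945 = 314757082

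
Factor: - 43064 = - 2^3*7^1* 769^1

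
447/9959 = 447/9959 = 0.04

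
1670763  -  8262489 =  - 6591726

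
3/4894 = 3/4894 = 0.00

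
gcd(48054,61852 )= 2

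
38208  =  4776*8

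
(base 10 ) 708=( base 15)323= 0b1011000100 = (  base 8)1304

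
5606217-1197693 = 4408524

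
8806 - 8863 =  - 57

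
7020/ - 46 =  - 153 + 9/23  =  - 152.61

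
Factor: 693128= 2^3*23^1*3767^1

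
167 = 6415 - 6248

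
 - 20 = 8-28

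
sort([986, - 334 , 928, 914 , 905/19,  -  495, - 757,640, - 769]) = [ - 769,- 757, - 495, - 334,905/19,640,914, 928 , 986] 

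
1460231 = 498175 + 962056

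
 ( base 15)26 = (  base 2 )100100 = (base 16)24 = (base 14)28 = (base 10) 36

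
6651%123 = 9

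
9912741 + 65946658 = 75859399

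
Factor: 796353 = 3^1 * 265451^1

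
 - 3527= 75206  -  78733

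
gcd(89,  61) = 1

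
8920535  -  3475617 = 5444918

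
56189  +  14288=70477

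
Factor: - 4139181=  - 3^4 *137^1*373^1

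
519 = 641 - 122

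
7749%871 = 781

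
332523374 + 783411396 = 1115934770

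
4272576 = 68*62832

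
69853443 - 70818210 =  - 964767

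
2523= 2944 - 421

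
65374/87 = 65374/87 = 751.43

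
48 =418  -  370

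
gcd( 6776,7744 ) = 968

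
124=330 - 206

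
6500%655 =605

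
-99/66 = -2 + 1/2 = -1.50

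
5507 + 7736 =13243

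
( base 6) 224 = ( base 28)34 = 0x58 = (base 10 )88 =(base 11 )80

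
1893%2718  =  1893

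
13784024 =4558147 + 9225877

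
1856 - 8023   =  -6167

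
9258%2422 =1992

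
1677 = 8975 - 7298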